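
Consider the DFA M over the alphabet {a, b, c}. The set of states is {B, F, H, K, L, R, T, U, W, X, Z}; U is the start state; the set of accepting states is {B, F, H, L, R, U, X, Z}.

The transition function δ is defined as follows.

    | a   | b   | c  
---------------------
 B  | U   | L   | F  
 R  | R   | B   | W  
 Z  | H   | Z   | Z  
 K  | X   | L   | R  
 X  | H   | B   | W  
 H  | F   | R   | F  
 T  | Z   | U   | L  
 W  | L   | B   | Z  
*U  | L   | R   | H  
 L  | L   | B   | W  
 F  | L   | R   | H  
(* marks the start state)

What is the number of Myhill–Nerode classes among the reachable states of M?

5

First remove the unreachable states {K,T,X}; 8 states remain.
P0 = {B,F,H,L,R,U,Z} | {W}.
Refine {B,F,H,L,R,U,Z} on symbol c: members go to different blocks, giving {B,F,H,U,Z} and {L,R}.
Refine {B,F,H,U,Z} on symbol a: members go to different blocks, giving {B,H,Z} and {F,U}.
On input a, block {B,H,Z} splits into {B,H} and {Z}.
Stable partition: {B,H} | {W} | {L,R} | {F,U} | {Z} — 5 equivalence classes.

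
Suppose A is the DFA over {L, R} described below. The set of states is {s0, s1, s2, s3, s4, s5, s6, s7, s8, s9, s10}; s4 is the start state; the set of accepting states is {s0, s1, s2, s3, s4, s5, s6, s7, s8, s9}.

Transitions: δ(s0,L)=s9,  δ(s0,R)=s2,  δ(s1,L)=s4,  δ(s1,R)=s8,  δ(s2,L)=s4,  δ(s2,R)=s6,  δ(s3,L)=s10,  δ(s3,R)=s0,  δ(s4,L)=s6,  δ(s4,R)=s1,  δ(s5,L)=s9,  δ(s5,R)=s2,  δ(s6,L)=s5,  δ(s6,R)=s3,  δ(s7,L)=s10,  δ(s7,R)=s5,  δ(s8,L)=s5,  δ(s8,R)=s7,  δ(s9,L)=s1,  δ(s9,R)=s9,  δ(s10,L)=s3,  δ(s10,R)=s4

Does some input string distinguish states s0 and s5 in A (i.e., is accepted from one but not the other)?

Initial partition by acceptance: {s0,s1,s2,s3,s4,s5,s6,s7,s8,s9} | {s10}.
Refine {s0,s1,s2,s3,s4,s5,s6,s7,s8,s9} on symbol L: members go to different blocks, giving {s0,s1,s2,s4,s5,s6,s8,s9} and {s3,s7}.
Refine {s0,s1,s2,s4,s5,s6,s8,s9} on symbol R: members go to different blocks, giving {s0,s1,s2,s4,s5,s9} and {s6,s8}.
Split {s0,s1,s2,s4,s5,s9} by δ(·,L) → {s0,s1,s2,s5,s9} and {s4}.
Refine {s0,s1,s2,s5,s9} on symbol L: members go to different blocks, giving {s0,s5,s9} and {s1,s2}.
Refine {s0,s5,s9} on symbol L: members go to different blocks, giving {s0,s5} and {s9}.
No further refinement is possible. Final partition (7 blocks): {s0,s5} | {s10} | {s3,s7} | {s6,s8} | {s4} | {s1,s2} | {s9}.
s0 and s5 lie in the same block of the stable partition, so they are equivalent — no string distinguishes them.

No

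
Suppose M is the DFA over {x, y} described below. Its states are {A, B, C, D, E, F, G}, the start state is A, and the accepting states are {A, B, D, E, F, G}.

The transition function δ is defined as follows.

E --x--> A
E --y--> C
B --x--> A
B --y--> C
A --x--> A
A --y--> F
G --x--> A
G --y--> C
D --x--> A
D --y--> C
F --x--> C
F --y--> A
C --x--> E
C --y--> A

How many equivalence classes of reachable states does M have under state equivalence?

First remove the unreachable states {B,D,G}; 4 states remain.
Start with accepting vs non-accepting: {A,E,F} | {C}.
Split {A,E,F} by δ(·,x) → {A,E} and {F}.
Split {A,E} by δ(·,y) → {A} and {E}.
The partition is now stable with 4 blocks: {A} | {C} | {F} | {E}.

4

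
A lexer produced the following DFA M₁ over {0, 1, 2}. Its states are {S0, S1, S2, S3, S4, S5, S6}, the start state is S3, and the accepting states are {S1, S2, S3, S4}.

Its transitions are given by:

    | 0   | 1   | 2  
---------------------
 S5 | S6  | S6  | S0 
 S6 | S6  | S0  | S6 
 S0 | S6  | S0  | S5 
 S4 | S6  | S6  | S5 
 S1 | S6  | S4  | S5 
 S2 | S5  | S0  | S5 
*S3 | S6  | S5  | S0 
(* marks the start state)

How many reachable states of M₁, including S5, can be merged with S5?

3

First remove the unreachable states {S1,S2,S4}; 4 states remain.
Start with accepting vs non-accepting: {S3} | {S0,S5,S6}.
Stable partition: {S3} | {S0,S5,S6} — 2 equivalence classes.
State S5 belongs to the block {S0,S5,S6}, which has 3 states.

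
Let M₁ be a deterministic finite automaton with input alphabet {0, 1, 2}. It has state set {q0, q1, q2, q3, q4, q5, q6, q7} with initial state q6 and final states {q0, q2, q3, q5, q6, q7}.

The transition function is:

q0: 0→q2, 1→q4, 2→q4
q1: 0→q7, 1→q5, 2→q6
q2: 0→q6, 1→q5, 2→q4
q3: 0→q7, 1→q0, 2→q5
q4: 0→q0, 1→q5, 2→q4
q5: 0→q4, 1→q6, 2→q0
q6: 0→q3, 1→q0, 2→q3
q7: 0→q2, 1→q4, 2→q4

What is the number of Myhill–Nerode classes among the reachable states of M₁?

States {q1} cannot be reached from the start state, so discard them.
Initial partition by acceptance: {q0,q2,q3,q5,q6,q7} | {q4}.
Refine {q0,q2,q3,q5,q6,q7} on symbol 0: members go to different blocks, giving {q0,q2,q3,q6,q7} and {q5}.
On input 1, block {q0,q2,q3,q6,q7} splits into {q0,q7} and {q3,q6} and {q2}.
Refine {q3,q6} on symbol 0: members go to different blocks, giving {q3} and {q6}.
No further refinement is possible. Final partition (6 blocks): {q0,q7} | {q4} | {q5} | {q3} | {q2} | {q6}.

6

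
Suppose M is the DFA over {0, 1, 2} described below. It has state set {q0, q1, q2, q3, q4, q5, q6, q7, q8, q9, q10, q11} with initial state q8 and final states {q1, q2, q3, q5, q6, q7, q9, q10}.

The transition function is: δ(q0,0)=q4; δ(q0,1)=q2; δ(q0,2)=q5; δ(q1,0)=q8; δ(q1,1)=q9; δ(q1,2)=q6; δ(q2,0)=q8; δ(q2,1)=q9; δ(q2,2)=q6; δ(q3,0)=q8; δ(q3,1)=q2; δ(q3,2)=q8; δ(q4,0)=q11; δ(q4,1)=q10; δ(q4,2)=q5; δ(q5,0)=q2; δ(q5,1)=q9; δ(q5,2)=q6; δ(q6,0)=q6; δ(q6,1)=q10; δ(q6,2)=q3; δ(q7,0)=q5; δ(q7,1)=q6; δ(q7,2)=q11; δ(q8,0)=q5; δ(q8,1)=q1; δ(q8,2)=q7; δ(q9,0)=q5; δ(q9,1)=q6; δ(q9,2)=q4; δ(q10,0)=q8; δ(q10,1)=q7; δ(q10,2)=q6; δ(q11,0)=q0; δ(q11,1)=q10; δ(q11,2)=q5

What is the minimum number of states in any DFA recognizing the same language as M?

Every state is reachable, so we keep all 12.
Start with accepting vs non-accepting: {q1,q2,q3,q5,q6,q7,q9,q10} | {q0,q4,q8,q11}.
Refine {q1,q2,q3,q5,q6,q7,q9,q10} on symbol 0: members go to different blocks, giving {q1,q2,q3,q10} and {q5,q6,q7,q9}.
Refine {q1,q2,q3,q10} on symbol 1: members go to different blocks, giving {q1,q2,q10} and {q3}.
On input 0, block {q0,q4,q8,q11} splits into {q0,q4,q11} and {q8}.
Refine {q5,q6,q7,q9} on symbol 0: members go to different blocks, giving {q6,q7,q9} and {q5}.
Refine {q6,q7,q9} on symbol 0: members go to different blocks, giving {q7,q9} and {q6}.
Stable partition: {q1,q2,q10} | {q0,q4,q11} | {q7,q9} | {q3} | {q8} | {q5} | {q6} — 7 equivalence classes.

7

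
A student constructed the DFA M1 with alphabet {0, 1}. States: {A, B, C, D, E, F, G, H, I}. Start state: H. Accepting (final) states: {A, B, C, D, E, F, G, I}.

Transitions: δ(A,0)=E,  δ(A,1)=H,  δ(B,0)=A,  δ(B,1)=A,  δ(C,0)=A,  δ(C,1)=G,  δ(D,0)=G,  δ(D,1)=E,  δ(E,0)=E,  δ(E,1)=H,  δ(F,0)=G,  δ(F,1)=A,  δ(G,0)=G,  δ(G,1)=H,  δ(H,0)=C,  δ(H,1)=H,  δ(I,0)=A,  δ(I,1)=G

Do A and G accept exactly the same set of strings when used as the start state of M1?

Reachable states from the start: {A,C,E,G,H}. Unreachable: {B,D,F,I} — drop them.
Initial partition by acceptance: {A,C,E,G} | {H}.
Refine {A,C,E,G} on symbol 1: members go to different blocks, giving {A,E,G} and {C}.
The partition is now stable with 3 blocks: {A,E,G} | {H} | {C}.
A and G lie in the same block of the stable partition, so they are equivalent — no string distinguishes them.

Yes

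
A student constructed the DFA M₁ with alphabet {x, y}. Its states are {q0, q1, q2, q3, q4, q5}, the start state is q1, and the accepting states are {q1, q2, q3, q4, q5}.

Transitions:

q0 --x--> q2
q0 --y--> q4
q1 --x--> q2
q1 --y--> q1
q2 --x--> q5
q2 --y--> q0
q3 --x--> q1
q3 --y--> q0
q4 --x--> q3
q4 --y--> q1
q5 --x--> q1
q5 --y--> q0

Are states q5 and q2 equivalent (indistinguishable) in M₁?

All states are reachable from the start state.
Initial partition by acceptance: {q1,q2,q3,q4,q5} | {q0}.
Refine {q1,q2,q3,q4,q5} on symbol y: members go to different blocks, giving {q2,q3,q5} and {q1,q4}.
Refine {q2,q3,q5} on symbol x: members go to different blocks, giving {q3,q5} and {q2}.
Refine {q1,q4} on symbol x: members go to different blocks, giving {q1} and {q4}.
Stable partition: {q3,q5} | {q0} | {q1} | {q2} | {q4} — 5 equivalence classes.
q5 and q2 end up in different blocks, so they are distinguishable. For instance, the string 'xy' is accepted from only q5.

No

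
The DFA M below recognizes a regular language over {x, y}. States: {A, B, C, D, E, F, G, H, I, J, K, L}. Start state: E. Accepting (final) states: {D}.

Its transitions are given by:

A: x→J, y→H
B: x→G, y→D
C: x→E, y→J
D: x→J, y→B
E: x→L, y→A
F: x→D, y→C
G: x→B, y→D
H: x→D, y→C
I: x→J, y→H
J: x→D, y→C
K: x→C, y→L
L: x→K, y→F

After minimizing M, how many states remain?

States {I} cannot be reached from the start state, so discard them.
Initial partition by acceptance: {D} | {A,B,C,E,F,G,H,J,K,L}.
Split {A,B,C,E,F,G,H,J,K,L} by δ(·,x) → {A,B,C,E,G,K,L} and {F,H,J}.
On input x, block {A,B,C,E,G,K,L} splits into {B,C,E,G,K,L} and {A}.
On input y, block {B,C,E,G,K,L} splits into {B,G} and {C,L} and {E} and {K}.
Split {C,L} by δ(·,x) → {C} and {L}.
No further refinement is possible. Final partition (8 blocks): {D} | {B,G} | {F,H,J} | {A} | {C} | {E} | {K} | {L}.

8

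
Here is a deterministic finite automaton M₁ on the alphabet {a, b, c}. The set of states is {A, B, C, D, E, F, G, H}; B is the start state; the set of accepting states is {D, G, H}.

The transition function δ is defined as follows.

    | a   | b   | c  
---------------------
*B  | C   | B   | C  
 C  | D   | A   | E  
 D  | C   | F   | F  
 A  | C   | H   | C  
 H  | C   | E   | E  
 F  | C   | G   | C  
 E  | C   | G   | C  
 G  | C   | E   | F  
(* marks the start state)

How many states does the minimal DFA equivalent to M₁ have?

Every state is reachable, so we keep all 8.
Start with accepting vs non-accepting: {D,G,H} | {A,B,C,E,F}.
On input a, block {A,B,C,E,F} splits into {A,B,E,F} and {C}.
Refine {A,B,E,F} on symbol b: members go to different blocks, giving {A,E,F} and {B}.
Stable partition: {D,G,H} | {A,E,F} | {C} | {B} — 4 equivalence classes.

4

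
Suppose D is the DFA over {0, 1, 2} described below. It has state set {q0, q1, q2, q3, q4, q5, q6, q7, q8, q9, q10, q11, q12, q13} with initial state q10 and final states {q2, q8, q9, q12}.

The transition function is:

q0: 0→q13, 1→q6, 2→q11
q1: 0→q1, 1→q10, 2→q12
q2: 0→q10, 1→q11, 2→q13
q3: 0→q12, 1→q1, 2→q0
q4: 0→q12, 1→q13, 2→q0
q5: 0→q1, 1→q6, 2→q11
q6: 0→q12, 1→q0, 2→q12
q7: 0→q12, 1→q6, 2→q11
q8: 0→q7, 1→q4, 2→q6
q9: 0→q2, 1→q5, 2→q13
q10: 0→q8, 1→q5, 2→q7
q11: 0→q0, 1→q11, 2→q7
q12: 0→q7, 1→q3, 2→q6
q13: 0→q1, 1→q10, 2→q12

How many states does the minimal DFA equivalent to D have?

Reachable states from the start: {q0,q1,q3,q4,q5,q6,q7,q8,q10,q11,q12,q13}. Unreachable: {q2,q9} — drop them.
Initial partition by acceptance: {q8,q12} | {q0,q1,q3,q4,q5,q6,q7,q10,q11,q13}.
Refine {q0,q1,q3,q4,q5,q6,q7,q10,q11,q13} on symbol 0: members go to different blocks, giving {q0,q1,q5,q11,q13} and {q3,q4,q6,q7,q10}.
Refine {q0,q1,q5,q11,q13} on symbol 1: members go to different blocks, giving {q0,q1,q5,q13} and {q11}.
Refine {q0,q1,q5,q13} on symbol 2: members go to different blocks, giving {q0,q5} and {q1,q13}.
On input 1, block {q3,q4,q6,q7,q10} splits into {q3,q4} and {q6,q10} and {q7}.
On input 2, block {q6,q10} splits into {q6} and {q10}.
No further refinement is possible. Final partition (8 blocks): {q8,q12} | {q0,q5} | {q3,q4} | {q11} | {q1,q13} | {q6} | {q7} | {q10}.

8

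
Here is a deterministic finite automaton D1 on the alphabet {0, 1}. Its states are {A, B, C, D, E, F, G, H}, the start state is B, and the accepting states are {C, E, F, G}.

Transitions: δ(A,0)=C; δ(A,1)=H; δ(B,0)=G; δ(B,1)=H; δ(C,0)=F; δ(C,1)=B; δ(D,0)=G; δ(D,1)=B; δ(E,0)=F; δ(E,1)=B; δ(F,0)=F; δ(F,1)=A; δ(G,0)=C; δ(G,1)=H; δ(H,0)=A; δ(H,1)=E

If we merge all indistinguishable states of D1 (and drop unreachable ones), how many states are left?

Reachable states from the start: {A,B,C,E,F,G,H}. Unreachable: {D} — drop them.
Initial partition by acceptance: {C,E,F,G} | {A,B,H}.
Split {A,B,H} by δ(·,0) → {A,B} and {H}.
Refine {C,E,F,G} on symbol 1: members go to different blocks, giving {C,E,F} and {G}.
Split {A,B} by δ(·,0) → {A} and {B}.
On input 1, block {C,E,F} splits into {C,E} and {F}.
No further refinement is possible. Final partition (6 blocks): {C,E} | {A} | {H} | {G} | {B} | {F}.

6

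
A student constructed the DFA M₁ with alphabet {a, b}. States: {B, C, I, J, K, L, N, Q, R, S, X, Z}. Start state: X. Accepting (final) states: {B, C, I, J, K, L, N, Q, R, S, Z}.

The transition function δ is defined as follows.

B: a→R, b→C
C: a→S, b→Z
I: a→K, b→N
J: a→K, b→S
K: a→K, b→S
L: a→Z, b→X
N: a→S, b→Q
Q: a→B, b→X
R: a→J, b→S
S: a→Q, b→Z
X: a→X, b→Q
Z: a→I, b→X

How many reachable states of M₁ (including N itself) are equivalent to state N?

2

First remove the unreachable states {L}; 11 states remain.
Initial partition by acceptance: {B,C,I,J,K,N,Q,R,S,Z} | {X}.
Split {B,C,I,J,K,N,Q,R,S,Z} by δ(·,b) → {B,C,I,J,K,N,R,S} and {Q,Z}.
Split {B,C,I,J,K,N,R,S} by δ(·,a) → {B,C,I,J,K,N,R} and {S}.
Refine {B,C,I,J,K,N,R} on symbol a: members go to different blocks, giving {B,I,J,K,R} and {C,N}.
On input b, block {B,I,J,K,R} splits into {J,K,R} and {B,I}.
No further refinement is possible. Final partition (6 blocks): {J,K,R} | {X} | {Q,Z} | {S} | {C,N} | {B,I}.
The equivalence class containing N is {C,N}, of size 2.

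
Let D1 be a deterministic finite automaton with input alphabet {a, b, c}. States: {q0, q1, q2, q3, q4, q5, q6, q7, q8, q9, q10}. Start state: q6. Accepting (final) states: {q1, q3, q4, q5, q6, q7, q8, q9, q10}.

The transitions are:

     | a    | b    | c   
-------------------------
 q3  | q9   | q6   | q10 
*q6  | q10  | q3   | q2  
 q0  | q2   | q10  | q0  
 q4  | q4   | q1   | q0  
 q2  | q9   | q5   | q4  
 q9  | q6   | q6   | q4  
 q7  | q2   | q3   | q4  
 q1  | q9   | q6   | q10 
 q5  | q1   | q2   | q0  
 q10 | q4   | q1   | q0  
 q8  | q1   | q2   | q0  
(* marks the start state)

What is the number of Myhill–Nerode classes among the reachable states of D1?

Reachable states from the start: {q0,q1,q2,q3,q4,q5,q6,q9,q10}. Unreachable: {q7,q8} — drop them.
P0 = {q1,q3,q4,q5,q6,q9,q10} | {q0,q2}.
On input b, block {q1,q3,q4,q5,q6,q9,q10} splits into {q1,q3,q4,q6,q9,q10} and {q5}.
Refine {q1,q3,q4,q6,q9,q10} on symbol c: members go to different blocks, giving {q1,q3,q9} and {q4,q6,q10}.
Refine {q1,q3,q9} on symbol a: members go to different blocks, giving {q1,q3} and {q9}.
On input a, block {q0,q2} splits into {q0} and {q2}.
On input c, block {q4,q6,q10} splits into {q4,q10} and {q6}.
No further refinement is possible. Final partition (7 blocks): {q1,q3} | {q0} | {q5} | {q4,q10} | {q9} | {q2} | {q6}.

7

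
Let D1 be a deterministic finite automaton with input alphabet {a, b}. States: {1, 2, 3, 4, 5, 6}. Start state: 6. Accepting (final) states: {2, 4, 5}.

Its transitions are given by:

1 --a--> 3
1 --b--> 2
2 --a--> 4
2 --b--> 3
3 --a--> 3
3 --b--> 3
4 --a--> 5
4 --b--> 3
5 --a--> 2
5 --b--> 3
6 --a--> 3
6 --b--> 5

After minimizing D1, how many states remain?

States {1} cannot be reached from the start state, so discard them.
Initial partition by acceptance: {2,4,5} | {3,6}.
Split {3,6} by δ(·,b) → {3} and {6}.
The partition is now stable with 3 blocks: {2,4,5} | {3} | {6}.

3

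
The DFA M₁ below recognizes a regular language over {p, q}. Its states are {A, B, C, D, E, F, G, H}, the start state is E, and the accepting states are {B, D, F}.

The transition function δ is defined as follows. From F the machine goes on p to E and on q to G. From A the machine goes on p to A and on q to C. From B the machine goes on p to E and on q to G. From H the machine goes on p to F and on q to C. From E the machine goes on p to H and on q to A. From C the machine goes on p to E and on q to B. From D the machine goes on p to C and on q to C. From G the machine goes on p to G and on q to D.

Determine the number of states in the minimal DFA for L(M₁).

P0 = {B,D,F} | {A,C,E,G,H}.
On input p, block {A,C,E,G,H} splits into {A,C,E,G} and {H}.
Refine {A,C,E,G} on symbol p: members go to different blocks, giving {A,C,G} and {E}.
On input p, block {B,D,F} splits into {B,F} and {D}.
On input p, block {A,C,G} splits into {A,G} and {C}.
Split {A,G} by δ(·,q) → {A} and {G}.
No further refinement is possible. Final partition (7 blocks): {B,F} | {A} | {H} | {E} | {D} | {C} | {G}.

7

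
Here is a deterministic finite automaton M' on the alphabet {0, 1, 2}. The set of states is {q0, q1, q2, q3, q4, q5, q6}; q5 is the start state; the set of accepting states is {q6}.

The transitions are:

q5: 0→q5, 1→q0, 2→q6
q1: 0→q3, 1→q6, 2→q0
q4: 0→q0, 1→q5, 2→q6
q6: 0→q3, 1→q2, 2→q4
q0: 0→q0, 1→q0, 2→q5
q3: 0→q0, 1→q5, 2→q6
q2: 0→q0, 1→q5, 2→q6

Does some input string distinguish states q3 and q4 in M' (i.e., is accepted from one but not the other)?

No

First remove the unreachable states {q1}; 6 states remain.
Start with accepting vs non-accepting: {q6} | {q0,q2,q3,q4,q5}.
Refine {q0,q2,q3,q4,q5} on symbol 2: members go to different blocks, giving {q2,q3,q4,q5} and {q0}.
Split {q2,q3,q4,q5} by δ(·,0) → {q2,q3,q4} and {q5}.
Stable partition: {q6} | {q2,q3,q4} | {q0} | {q5} — 4 equivalence classes.
q3 and q4 lie in the same block of the stable partition, so they are equivalent — no string distinguishes them.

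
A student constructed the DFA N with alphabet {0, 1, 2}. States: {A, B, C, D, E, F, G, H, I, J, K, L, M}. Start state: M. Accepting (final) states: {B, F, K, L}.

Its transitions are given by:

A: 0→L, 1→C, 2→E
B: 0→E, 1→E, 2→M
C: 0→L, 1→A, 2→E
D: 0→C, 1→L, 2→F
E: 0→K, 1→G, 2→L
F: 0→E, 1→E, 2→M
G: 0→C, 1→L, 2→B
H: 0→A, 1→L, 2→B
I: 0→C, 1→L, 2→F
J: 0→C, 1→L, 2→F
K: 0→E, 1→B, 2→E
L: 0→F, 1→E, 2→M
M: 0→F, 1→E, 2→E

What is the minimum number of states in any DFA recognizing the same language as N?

7

Reachable states from the start: {A,B,C,E,F,G,K,L,M}. Unreachable: {D,H,I,J} — drop them.
Initial partition by acceptance: {B,F,K,L} | {A,C,E,G,M}.
On input 0, block {B,F,K,L} splits into {B,F,K} and {L}.
On input 1, block {B,F,K} splits into {B,F} and {K}.
Split {A,C,E,G,M} by δ(·,0) → {A,C} and {E} and {G} and {M}.
No further refinement is possible. Final partition (7 blocks): {B,F} | {A,C} | {L} | {K} | {E} | {G} | {M}.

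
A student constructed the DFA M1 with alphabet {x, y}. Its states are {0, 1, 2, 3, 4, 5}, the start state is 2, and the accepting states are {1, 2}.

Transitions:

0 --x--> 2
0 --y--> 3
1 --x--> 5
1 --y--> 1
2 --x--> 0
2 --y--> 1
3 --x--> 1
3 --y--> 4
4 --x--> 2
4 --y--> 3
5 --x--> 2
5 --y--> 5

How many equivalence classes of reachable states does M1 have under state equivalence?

2

Every state is reachable, so we keep all 6.
Initial partition by acceptance: {1,2} | {0,3,4,5}.
No further refinement is possible. Final partition (2 blocks): {1,2} | {0,3,4,5}.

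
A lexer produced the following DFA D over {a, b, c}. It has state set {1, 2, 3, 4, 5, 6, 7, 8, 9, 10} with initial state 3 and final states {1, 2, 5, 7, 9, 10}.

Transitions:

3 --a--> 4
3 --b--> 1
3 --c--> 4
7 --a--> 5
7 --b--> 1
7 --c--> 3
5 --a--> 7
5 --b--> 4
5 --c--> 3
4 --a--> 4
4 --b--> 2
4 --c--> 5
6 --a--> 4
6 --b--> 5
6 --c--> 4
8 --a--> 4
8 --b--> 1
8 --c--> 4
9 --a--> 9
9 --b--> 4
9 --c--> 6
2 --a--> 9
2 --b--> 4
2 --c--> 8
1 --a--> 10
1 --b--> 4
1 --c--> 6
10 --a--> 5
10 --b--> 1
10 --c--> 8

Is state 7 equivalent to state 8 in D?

Every state is reachable, so we keep all 10.
Initial partition by acceptance: {1,2,5,7,9,10} | {3,4,6,8}.
Split {1,2,5,7,9,10} by δ(·,b) → {1,2,5,9} and {7,10}.
Refine {1,2,5,9} on symbol a: members go to different blocks, giving {1,5} and {2,9}.
Split {3,4,6,8} by δ(·,b) → {3,6,8} and {4}.
Stable partition: {1,5} | {3,6,8} | {7,10} | {2,9} | {4} — 5 equivalence classes.
7 and 8 end up in different blocks, so they are distinguishable. For instance, the string 'ε' is accepted from only 7.

No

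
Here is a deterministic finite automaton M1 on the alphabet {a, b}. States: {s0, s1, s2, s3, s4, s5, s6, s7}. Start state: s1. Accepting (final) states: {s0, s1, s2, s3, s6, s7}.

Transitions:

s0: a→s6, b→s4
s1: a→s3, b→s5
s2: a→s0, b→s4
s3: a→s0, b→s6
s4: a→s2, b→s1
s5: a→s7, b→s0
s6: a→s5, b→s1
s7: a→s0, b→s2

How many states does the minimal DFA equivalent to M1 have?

8

Initial partition by acceptance: {s0,s1,s2,s3,s6,s7} | {s4,s5}.
On input a, block {s0,s1,s2,s3,s6,s7} splits into {s0,s1,s2,s3,s7} and {s6}.
Split {s0,s1,s2,s3,s7} by δ(·,a) → {s1,s2,s3,s7} and {s0}.
Refine {s1,s2,s3,s7} on symbol a: members go to different blocks, giving {s2,s3,s7} and {s1}.
Refine {s2,s3,s7} on symbol b: members go to different blocks, giving {s2} and {s3} and {s7}.
Refine {s4,s5} on symbol a: members go to different blocks, giving {s4} and {s5}.
The partition is now stable with 8 blocks: {s2} | {s4} | {s6} | {s0} | {s1} | {s3} | {s7} | {s5}.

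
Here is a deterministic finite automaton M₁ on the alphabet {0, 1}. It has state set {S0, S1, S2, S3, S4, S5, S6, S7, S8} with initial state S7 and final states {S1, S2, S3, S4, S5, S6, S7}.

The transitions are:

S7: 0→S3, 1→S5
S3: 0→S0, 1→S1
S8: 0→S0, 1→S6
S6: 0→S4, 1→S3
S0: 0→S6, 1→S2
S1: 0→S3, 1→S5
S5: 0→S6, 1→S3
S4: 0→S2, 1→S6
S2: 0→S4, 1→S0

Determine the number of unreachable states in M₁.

1

BFS from S7 reaches {S0, S1, S2, S3, S4, S5, S6, S7}; the 1 state(s) S8 are never visited.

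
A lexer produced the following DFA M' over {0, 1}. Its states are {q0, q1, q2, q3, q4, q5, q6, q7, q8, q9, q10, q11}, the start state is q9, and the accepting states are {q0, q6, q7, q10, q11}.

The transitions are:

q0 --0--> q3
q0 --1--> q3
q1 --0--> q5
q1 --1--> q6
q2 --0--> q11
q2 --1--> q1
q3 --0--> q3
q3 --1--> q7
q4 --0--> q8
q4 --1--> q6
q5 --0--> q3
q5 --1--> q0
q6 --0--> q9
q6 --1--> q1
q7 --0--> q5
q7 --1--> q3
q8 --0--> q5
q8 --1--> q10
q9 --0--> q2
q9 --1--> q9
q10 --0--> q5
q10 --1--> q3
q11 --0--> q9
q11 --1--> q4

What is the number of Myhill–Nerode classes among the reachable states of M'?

6

P0 = {q0,q6,q7,q10,q11} | {q1,q2,q3,q4,q5,q8,q9}.
On input 0, block {q1,q2,q3,q4,q5,q8,q9} splits into {q1,q3,q4,q5,q8,q9} and {q2}.
On input 0, block {q1,q3,q4,q5,q8,q9} splits into {q1,q3,q4,q5,q8} and {q9}.
Split {q0,q6,q7,q10,q11} by δ(·,0) → {q0,q7,q10} and {q6,q11}.
Refine {q1,q3,q4,q5,q8} on symbol 1: members go to different blocks, giving {q3,q5,q8} and {q1,q4}.
Stable partition: {q0,q7,q10} | {q3,q5,q8} | {q2} | {q9} | {q6,q11} | {q1,q4} — 6 equivalence classes.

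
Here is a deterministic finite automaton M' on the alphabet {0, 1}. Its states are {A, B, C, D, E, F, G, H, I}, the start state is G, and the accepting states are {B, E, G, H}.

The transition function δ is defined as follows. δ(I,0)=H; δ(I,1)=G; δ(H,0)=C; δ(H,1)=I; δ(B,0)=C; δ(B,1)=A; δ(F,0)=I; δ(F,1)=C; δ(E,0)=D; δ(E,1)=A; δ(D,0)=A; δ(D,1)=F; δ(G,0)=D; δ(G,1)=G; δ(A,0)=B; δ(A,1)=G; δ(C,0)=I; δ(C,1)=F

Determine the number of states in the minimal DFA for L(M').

4

Reachable states from the start: {A,B,C,D,F,G,H,I}. Unreachable: {E} — drop them.
P0 = {B,G,H} | {A,C,D,F,I}.
On input 1, block {B,G,H} splits into {B,H} and {G}.
On input 0, block {A,C,D,F,I} splits into {C,D,F} and {A,I}.
Stable partition: {B,H} | {C,D,F} | {G} | {A,I} — 4 equivalence classes.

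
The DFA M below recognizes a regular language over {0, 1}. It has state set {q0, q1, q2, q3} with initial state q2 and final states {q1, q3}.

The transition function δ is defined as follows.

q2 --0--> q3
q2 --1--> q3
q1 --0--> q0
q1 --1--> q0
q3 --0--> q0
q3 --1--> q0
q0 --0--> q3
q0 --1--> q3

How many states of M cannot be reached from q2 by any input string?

Starting at q2 and following transitions, the reachable set is {q0, q2, q3}. That leaves q1 unreachable — 1 in total.

1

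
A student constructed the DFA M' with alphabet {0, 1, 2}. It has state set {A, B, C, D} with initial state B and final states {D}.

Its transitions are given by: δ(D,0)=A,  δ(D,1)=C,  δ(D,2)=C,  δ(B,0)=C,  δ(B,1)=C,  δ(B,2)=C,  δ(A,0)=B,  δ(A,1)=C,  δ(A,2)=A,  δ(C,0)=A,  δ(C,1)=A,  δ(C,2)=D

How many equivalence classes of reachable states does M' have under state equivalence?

4

P0 = {D} | {A,B,C}.
Refine {A,B,C} on symbol 2: members go to different blocks, giving {A,B} and {C}.
On input 0, block {A,B} splits into {A} and {B}.
Stable partition: {D} | {A} | {C} | {B} — 4 equivalence classes.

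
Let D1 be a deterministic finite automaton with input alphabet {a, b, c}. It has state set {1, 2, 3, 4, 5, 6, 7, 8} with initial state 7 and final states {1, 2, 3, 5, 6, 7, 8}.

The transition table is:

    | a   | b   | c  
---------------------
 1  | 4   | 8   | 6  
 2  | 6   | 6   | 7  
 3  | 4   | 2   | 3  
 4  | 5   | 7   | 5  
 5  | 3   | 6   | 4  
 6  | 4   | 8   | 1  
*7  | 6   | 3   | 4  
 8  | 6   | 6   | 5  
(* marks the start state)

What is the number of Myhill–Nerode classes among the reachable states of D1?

Every state is reachable, so we keep all 8.
Initial partition by acceptance: {1,2,3,5,6,7,8} | {4}.
Split {1,2,3,5,6,7,8} by δ(·,a) → {2,5,7,8} and {1,3,6}.
Split {2,5,7,8} by δ(·,c) → {2,8} and {5,7}.
No further refinement is possible. Final partition (4 blocks): {2,8} | {4} | {1,3,6} | {5,7}.

4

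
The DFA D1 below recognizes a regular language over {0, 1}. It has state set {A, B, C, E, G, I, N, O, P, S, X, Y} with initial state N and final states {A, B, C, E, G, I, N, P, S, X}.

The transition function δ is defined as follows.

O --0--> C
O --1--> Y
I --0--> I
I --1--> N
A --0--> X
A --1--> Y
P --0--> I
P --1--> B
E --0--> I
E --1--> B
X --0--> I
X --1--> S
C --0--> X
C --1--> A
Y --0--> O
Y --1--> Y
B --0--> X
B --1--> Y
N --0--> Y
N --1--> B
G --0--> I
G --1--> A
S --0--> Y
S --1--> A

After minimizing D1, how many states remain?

First remove the unreachable states {E,G,P}; 9 states remain.
Start with accepting vs non-accepting: {A,B,C,I,N,S,X} | {O,Y}.
Refine {A,B,C,I,N,S,X} on symbol 0: members go to different blocks, giving {A,B,C,I,X} and {N,S}.
On input 1, block {A,B,C,I,X} splits into {A,B} and {I,X} and {C}.
Split {O,Y} by δ(·,0) → {Y} and {O}.
The partition is now stable with 6 blocks: {A,B} | {Y} | {N,S} | {I,X} | {C} | {O}.

6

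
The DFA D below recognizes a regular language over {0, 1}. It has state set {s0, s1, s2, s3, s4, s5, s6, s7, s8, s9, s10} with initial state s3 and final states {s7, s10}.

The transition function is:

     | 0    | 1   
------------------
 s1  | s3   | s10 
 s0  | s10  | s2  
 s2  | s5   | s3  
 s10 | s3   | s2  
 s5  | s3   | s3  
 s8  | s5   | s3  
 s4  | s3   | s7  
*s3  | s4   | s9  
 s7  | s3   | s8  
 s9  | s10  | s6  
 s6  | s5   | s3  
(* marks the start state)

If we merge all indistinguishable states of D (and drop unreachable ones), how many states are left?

6

States {s0,s1} cannot be reached from the start state, so discard them.
Start with accepting vs non-accepting: {s7,s10} | {s2,s3,s4,s5,s6,s8,s9}.
Split {s2,s3,s4,s5,s6,s8,s9} by δ(·,0) → {s2,s3,s4,s5,s6,s8} and {s9}.
Split {s2,s3,s4,s5,s6,s8} by δ(·,1) → {s2,s5,s6,s8} and {s3} and {s4}.
Split {s2,s5,s6,s8} by δ(·,0) → {s2,s6,s8} and {s5}.
The partition is now stable with 6 blocks: {s7,s10} | {s2,s6,s8} | {s9} | {s3} | {s4} | {s5}.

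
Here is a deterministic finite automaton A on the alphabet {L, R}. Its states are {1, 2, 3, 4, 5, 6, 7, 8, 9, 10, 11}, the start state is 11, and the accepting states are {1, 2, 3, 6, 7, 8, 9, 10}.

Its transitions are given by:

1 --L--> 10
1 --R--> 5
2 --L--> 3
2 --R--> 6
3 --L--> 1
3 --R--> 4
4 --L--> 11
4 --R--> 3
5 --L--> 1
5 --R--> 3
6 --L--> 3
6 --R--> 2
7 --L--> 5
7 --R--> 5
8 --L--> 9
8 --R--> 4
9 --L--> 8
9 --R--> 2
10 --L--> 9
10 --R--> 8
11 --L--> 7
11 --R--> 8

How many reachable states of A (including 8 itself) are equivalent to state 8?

1

All states are reachable from the start state.
Initial partition by acceptance: {1,2,3,6,7,8,9,10} | {4,5,11}.
On input L, block {1,2,3,6,7,8,9,10} splits into {1,2,3,6,8,9,10} and {7}.
Refine {1,2,3,6,8,9,10} on symbol R: members go to different blocks, giving {2,6,9,10} and {1,3,8}.
Refine {2,6,9,10} on symbol L: members go to different blocks, giving {2,6,9} and {10}.
On input L, block {4,5,11} splits into {4} and {5} and {11}.
Refine {1,3,8} on symbol L: members go to different blocks, giving {1} and {3} and {8}.
On input L, block {2,6,9} splits into {2,6} and {9}.
The partition is now stable with 10 blocks: {2,6} | {4} | {7} | {1} | {10} | {5} | {11} | {3} | {8} | {9}.
The equivalence class containing 8 is {8}, of size 1.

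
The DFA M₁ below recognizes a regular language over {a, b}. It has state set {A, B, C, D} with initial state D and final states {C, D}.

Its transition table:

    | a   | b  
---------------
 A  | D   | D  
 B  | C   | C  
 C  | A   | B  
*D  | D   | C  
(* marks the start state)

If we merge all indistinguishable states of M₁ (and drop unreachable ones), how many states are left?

4

Initial partition by acceptance: {C,D} | {A,B}.
Split {C,D} by δ(·,a) → {C} and {D}.
On input a, block {A,B} splits into {A} and {B}.
Stable partition: {C} | {A} | {D} | {B} — 4 equivalence classes.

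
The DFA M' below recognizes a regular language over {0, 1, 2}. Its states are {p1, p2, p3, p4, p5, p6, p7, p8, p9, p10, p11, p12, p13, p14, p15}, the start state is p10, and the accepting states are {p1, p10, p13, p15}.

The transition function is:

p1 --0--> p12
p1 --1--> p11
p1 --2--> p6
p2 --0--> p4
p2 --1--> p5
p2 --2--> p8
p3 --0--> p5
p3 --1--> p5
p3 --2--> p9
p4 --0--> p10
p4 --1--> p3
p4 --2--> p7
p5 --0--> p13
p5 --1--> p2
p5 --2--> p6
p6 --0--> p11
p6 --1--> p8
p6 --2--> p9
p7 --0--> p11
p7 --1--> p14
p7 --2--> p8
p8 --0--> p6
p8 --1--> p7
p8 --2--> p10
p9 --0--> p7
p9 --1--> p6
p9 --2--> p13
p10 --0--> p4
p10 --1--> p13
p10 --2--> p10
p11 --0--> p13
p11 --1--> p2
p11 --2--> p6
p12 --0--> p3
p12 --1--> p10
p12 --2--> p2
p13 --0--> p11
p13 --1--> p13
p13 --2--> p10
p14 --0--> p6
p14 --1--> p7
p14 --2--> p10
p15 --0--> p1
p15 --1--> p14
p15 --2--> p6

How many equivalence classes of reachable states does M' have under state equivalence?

First remove the unreachable states {p1,p12,p15}; 12 states remain.
P0 = {p10,p13} | {p2,p3,p4,p5,p6,p7,p8,p9,p11,p14}.
Split {p2,p3,p4,p5,p6,p7,p8,p9,p11,p14} by δ(·,0) → {p2,p3,p6,p7,p8,p9,p14} and {p4,p5,p11}.
On input 0, block {p2,p3,p6,p7,p8,p9,p14} splits into {p2,p3,p6,p7} and {p8,p9,p14}.
On input 1, block {p2,p3,p6,p7} splits into {p2,p3} and {p6,p7}.
No further refinement is possible. Final partition (5 blocks): {p10,p13} | {p2,p3} | {p4,p5,p11} | {p8,p9,p14} | {p6,p7}.

5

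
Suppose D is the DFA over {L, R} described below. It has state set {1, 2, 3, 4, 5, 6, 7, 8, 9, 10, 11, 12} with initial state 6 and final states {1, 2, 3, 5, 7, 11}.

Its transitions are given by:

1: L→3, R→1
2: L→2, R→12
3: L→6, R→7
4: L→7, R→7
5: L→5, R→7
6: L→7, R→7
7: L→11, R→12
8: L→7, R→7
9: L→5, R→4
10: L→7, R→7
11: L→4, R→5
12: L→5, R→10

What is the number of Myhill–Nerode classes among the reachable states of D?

Reachable states from the start: {4,5,6,7,10,11,12}. Unreachable: {1,2,3,8,9} — drop them.
Start with accepting vs non-accepting: {5,7,11} | {4,6,10,12}.
Split {5,7,11} by δ(·,L) → {5,7} and {11}.
On input L, block {5,7} splits into {5} and {7}.
On input L, block {4,6,10,12} splits into {4,6,10} and {12}.
No further refinement is possible. Final partition (5 blocks): {5} | {4,6,10} | {11} | {7} | {12}.

5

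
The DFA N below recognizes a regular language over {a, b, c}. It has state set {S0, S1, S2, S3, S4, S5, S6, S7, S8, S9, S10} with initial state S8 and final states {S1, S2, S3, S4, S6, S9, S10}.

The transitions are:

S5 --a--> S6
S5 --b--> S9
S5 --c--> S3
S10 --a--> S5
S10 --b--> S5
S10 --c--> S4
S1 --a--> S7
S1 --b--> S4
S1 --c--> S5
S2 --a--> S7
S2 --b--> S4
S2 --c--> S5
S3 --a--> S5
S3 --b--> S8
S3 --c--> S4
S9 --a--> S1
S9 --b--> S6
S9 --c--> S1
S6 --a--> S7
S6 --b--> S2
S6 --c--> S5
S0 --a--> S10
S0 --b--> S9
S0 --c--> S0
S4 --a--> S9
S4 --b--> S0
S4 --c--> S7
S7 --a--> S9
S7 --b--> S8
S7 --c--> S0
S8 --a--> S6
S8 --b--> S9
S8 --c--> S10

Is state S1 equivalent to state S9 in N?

Initial partition by acceptance: {S1,S2,S3,S4,S6,S9,S10} | {S0,S5,S7,S8}.
Split {S1,S2,S3,S4,S6,S9,S10} by δ(·,a) → {S1,S2,S3,S6,S10} and {S4,S9}.
On input b, block {S1,S2,S3,S6,S10} splits into {S1,S2} and {S3,S10} and {S6}.
On input a, block {S0,S5,S7,S8} splits into {S5,S8} and {S0} and {S7}.
Split {S4,S9} by δ(·,a) → {S4} and {S9}.
No further refinement is possible. Final partition (8 blocks): {S1,S2} | {S5,S8} | {S4} | {S3,S10} | {S6} | {S0} | {S7} | {S9}.
S1 and S9 end up in different blocks, so they are distinguishable. For instance, the string 'a' is accepted from only S9.

No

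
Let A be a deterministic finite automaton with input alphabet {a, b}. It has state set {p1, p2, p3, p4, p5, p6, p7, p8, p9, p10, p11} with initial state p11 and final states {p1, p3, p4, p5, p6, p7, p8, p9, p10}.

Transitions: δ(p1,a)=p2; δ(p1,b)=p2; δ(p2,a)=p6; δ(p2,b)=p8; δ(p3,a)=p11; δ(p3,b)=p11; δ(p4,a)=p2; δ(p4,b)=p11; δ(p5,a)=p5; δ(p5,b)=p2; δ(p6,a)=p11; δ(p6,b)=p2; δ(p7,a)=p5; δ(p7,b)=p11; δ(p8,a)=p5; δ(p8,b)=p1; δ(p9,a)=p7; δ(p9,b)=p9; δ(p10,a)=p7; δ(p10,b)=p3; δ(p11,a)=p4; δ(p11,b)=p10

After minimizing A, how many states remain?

Reachable states from the start: {p1,p2,p3,p4,p5,p6,p7,p8,p10,p11}. Unreachable: {p9} — drop them.
Start with accepting vs non-accepting: {p1,p3,p4,p5,p6,p7,p8,p10} | {p2,p11}.
Refine {p1,p3,p4,p5,p6,p7,p8,p10} on symbol a: members go to different blocks, giving {p1,p3,p4,p6} and {p5,p7,p8,p10}.
Split {p5,p7,p8,p10} by δ(·,b) → {p5,p7} and {p8,p10}.
The partition is now stable with 4 blocks: {p1,p3,p4,p6} | {p2,p11} | {p5,p7} | {p8,p10}.

4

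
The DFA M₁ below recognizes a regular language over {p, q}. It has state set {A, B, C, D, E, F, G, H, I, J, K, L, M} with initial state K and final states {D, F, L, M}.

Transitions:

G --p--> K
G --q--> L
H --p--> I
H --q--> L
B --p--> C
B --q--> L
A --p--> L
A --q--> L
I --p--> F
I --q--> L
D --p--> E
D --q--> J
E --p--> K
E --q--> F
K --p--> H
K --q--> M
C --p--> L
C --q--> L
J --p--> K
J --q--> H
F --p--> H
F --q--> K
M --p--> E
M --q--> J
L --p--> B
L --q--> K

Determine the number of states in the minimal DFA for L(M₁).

States {A,D,G} cannot be reached from the start state, so discard them.
P0 = {F,L,M} | {B,C,E,H,I,J,K}.
On input p, block {B,C,E,H,I,J,K} splits into {B,E,H,J,K} and {C,I}.
Split {B,E,H,J,K} by δ(·,p) → {E,J,K} and {B,H}.
Refine {F,L,M} on symbol p: members go to different blocks, giving {F,L} and {M}.
Refine {E,J,K} on symbol p: members go to different blocks, giving {E,J} and {K}.
On input q, block {E,J} splits into {E} and {J}.
Stable partition: {F,L} | {E} | {C,I} | {B,H} | {M} | {K} | {J} — 7 equivalence classes.

7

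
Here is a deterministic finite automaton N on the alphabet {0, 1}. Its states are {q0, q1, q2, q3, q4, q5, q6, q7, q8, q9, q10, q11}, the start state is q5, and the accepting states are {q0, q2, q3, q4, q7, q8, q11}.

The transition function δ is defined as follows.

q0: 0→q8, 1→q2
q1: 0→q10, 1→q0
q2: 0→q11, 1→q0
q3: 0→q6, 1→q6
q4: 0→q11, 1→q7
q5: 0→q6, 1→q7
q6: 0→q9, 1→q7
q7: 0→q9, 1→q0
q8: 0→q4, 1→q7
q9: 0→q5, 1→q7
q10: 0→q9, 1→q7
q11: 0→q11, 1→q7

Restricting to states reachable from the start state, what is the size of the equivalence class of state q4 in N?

3

First remove the unreachable states {q1,q3,q10}; 9 states remain.
Initial partition by acceptance: {q0,q2,q4,q7,q8,q11} | {q5,q6,q9}.
Refine {q0,q2,q4,q7,q8,q11} on symbol 0: members go to different blocks, giving {q0,q2,q4,q8,q11} and {q7}.
Refine {q0,q2,q4,q8,q11} on symbol 1: members go to different blocks, giving {q4,q8,q11} and {q0,q2}.
Stable partition: {q4,q8,q11} | {q5,q6,q9} | {q7} | {q0,q2} — 4 equivalence classes.
State q4 belongs to the block {q4,q8,q11}, which has 3 states.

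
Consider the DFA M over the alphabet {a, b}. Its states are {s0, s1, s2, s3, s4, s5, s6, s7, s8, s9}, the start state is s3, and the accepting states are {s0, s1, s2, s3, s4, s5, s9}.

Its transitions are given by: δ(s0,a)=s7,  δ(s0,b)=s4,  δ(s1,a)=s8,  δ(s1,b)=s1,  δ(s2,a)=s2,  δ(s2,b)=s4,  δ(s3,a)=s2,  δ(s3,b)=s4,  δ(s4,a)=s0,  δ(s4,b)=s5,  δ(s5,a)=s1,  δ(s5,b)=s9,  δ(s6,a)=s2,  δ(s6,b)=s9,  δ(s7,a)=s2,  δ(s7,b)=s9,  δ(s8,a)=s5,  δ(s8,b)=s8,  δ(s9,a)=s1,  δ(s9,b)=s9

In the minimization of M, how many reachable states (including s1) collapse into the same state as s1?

1

First remove the unreachable states {s6}; 9 states remain.
Start with accepting vs non-accepting: {s0,s1,s2,s3,s4,s5,s9} | {s7,s8}.
Refine {s0,s1,s2,s3,s4,s5,s9} on symbol a: members go to different blocks, giving {s2,s3,s4,s5,s9} and {s0,s1}.
On input a, block {s2,s3,s4,s5,s9} splits into {s4,s5,s9} and {s2,s3}.
Refine {s7,s8} on symbol a: members go to different blocks, giving {s7} and {s8}.
On input a, block {s0,s1} splits into {s0} and {s1}.
On input a, block {s4,s5,s9} splits into {s5,s9} and {s4}.
No further refinement is possible. Final partition (7 blocks): {s5,s9} | {s7} | {s0} | {s2,s3} | {s8} | {s1} | {s4}.
State s1 belongs to the block {s1}, which has 1 states.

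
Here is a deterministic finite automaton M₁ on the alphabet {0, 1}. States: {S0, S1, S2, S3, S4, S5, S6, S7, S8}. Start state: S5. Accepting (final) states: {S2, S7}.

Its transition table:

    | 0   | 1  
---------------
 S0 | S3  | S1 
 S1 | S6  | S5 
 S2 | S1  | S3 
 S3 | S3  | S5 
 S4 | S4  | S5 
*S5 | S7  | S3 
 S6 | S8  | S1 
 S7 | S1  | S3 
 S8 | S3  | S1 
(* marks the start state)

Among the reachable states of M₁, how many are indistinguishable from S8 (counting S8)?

1

First remove the unreachable states {S0,S2,S4}; 6 states remain.
P0 = {S7} | {S1,S3,S5,S6,S8}.
On input 0, block {S1,S3,S5,S6,S8} splits into {S1,S3,S6,S8} and {S5}.
Split {S1,S3,S6,S8} by δ(·,1) → {S1,S3} and {S6,S8}.
Refine {S1,S3} on symbol 0: members go to different blocks, giving {S1} and {S3}.
Refine {S6,S8} on symbol 0: members go to different blocks, giving {S6} and {S8}.
The partition is now stable with 6 blocks: {S7} | {S1} | {S5} | {S6} | {S3} | {S8}.
State S8 belongs to the block {S8}, which has 1 states.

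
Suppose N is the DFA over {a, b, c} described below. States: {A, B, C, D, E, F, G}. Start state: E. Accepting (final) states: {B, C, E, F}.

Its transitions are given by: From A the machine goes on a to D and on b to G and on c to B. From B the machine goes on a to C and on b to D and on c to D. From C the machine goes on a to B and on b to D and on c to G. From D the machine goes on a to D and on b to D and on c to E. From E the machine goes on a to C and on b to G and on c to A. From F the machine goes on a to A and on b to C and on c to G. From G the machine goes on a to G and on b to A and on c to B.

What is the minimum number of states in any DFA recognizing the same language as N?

2

First remove the unreachable states {F}; 6 states remain.
Initial partition by acceptance: {B,C,E} | {A,D,G}.
The partition is now stable with 2 blocks: {B,C,E} | {A,D,G}.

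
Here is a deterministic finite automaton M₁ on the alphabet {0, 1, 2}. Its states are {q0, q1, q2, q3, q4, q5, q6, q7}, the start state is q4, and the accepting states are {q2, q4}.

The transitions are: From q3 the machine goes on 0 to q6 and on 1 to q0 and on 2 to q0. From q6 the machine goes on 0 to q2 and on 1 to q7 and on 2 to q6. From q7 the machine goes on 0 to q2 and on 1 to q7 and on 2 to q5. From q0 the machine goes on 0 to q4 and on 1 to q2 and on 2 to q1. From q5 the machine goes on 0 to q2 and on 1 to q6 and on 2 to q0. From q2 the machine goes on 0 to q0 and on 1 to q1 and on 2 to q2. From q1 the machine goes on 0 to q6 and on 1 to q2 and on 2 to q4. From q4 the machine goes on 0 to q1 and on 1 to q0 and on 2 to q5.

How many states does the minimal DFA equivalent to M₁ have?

First remove the unreachable states {q3}; 7 states remain.
P0 = {q2,q4} | {q0,q1,q5,q6,q7}.
Split {q2,q4} by δ(·,2) → {q2} and {q4}.
Refine {q0,q1,q5,q6,q7} on symbol 0: members go to different blocks, giving {q5,q6,q7} and {q0} and {q1}.
Refine {q5,q6,q7} on symbol 2: members go to different blocks, giving {q6,q7} and {q5}.
Refine {q6,q7} on symbol 2: members go to different blocks, giving {q6} and {q7}.
No further refinement is possible. Final partition (7 blocks): {q2} | {q6} | {q4} | {q0} | {q1} | {q5} | {q7}.

7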